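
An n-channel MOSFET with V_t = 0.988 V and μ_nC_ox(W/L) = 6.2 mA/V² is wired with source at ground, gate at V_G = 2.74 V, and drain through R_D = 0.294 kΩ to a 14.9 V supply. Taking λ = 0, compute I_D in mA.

V_GS = V_G = 2.74 V, so V_ov = 2.74 − 0.988 = 1.75 V.
Assume saturation: I_D = ½ k_n V_ov² = 0.5 × 6.2 × 1.75² = 9.52 mA, giving V_DS = V_DD − I_D R_D = 14.9 − 9.52 × 0.294 = 12.1 V.
V_DS = 12.1 V ≥ V_ov = 1.75 V, confirming saturation.

I_D = 9.52 mA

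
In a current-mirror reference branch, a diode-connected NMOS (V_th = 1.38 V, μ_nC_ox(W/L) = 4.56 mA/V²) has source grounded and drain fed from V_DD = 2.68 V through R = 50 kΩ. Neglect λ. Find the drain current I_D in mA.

With gate tied to drain, V_GS = V_DS ≥ V_GS − V_th, so the device is in saturation.
KCL at the drain: ½ k_n (V_GS − V_th)² = (V_DD − V_GS)/R.
Let x = V_GS − 1.38. Then 114 x² + x − 1.3 = 0, giving x = 0.102 V (positive root), so V_GS = 1.48 V.
I_D = (V_DD − V_GS)/R = (2.68 − 1.48) / 50 = 0.024 mA.

I_D = 0.0240 mA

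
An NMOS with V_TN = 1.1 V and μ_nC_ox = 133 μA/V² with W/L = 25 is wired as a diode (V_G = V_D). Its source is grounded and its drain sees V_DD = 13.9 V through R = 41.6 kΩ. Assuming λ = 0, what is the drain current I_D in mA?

I_D = 0.298 mA

With gate tied to drain, V_GS = V_DS ≥ V_GS − V_TN, so the device is in saturation.
k_n = μ_nC_ox · (W/L) = 3.325 mA/V².
KCL at the drain: ½ k_n (V_GS − V_TN)² = (V_DD − V_GS)/R.
Let x = V_GS − 1.1. Then 69.2 x² + x − 12.8 = 0, giving x = 0.423 V (positive root), so V_GS = 1.52 V.
I_D = (V_DD − V_GS)/R = (13.9 − 1.52) / 41.6 = 0.298 mA.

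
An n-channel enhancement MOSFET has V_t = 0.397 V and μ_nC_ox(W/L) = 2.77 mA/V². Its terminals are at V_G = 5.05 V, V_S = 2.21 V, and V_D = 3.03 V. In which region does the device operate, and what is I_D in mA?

Triode; I_D = 4.62 mA

V_GS = V_G − V_S = 5.05 − 2.21 = 2.84 V; V_DS = V_D − V_S = 3.03 − 2.21 = 0.82 V.
V_ov = V_GS − V_t = 2.84 − 0.397 = 2.44 V.
Since V_DS = 0.82 V < V_ov = 2.44 V, the device is in the triode region.
I_D = k_n [V_ov · V_DS − ½ V_DS²] = 2.77 × [2.44 × 0.82 − 0.5 × 0.82²] = 4.62 mA.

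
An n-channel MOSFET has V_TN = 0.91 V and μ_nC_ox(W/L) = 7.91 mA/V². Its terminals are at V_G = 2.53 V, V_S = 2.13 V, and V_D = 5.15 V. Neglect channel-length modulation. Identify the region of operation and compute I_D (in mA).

V_GS = V_G − V_S = 2.53 − 2.13 = 0.4 V; V_DS = V_D − V_S = 5.15 − 2.13 = 3.02 V.
V_GS = 0.4 V < V_TN = 0.91 V, so the transistor is in cutoff.

Cutoff; I_D = 0 mA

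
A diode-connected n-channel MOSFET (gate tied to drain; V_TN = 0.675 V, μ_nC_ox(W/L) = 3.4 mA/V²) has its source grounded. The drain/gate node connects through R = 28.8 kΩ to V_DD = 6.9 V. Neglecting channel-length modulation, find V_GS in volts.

With gate tied to drain, V_GS = V_DS ≥ V_GS − V_TN, so the device is in saturation.
KCL at the drain: ½ k_n (V_GS − V_TN)² = (V_DD − V_GS)/R.
Let x = V_GS − 0.675. Then 49 x² + x − 6.225 = 0, giving x = 0.347 V (positive root), so V_GS = 1.02 V.
I_D = (V_DD − V_GS)/R = (6.9 − 1.02) / 28.8 = 0.204 mA.

V_GS = 1.02 V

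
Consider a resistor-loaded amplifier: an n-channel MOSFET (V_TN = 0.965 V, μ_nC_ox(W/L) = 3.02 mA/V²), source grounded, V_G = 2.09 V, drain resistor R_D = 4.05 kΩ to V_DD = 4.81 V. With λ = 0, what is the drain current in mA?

I_D = 1.09 mA

V_GS = V_G = 2.09 V, so V_ov = 2.09 − 0.965 = 1.12 V.
Assume saturation: I_D = ½ k_n V_ov² = 0.5 × 3.02 × 1.12² = 1.91 mA, giving V_DS = V_DD − I_D R_D = 4.81 − 1.91 × 4.05 = -2.93 V.
But -2.93 V < V_ov = 1.12 V, so the device is actually in triode.
In triode I_D = k_n[V_ov V_DS − ½ V_DS²] and I_D = (V_DD − V_DS)/R_D. Equating: 6.12 V_DS² − 14.76 V_DS + 4.81 = 0, giving V_DS = 0.388 V (the root below V_ov).
I_D = (4.81 − 0.388) / 4.05 = 1.09 mA.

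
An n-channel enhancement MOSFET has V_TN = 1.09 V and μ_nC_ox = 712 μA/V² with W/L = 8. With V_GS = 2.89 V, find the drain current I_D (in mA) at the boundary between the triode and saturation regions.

I_D = 9.23 mA

At the boundary V_DS = V_ov = V_GS − V_TN = 2.89 − 1.09 = 1.8 V.
k_n = μ_nC_ox · (W/L) = 5.696 mA/V².
I_D = ½ k_n V_ov² = 0.5 × 5.696 × 1.8² = 9.23 mA.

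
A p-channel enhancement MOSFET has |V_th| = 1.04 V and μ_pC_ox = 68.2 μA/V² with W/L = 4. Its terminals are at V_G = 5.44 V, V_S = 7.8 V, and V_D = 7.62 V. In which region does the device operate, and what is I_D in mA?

Triode; I_D = 0.0604 mA

V_SG = V_S − V_G = 7.8 − 5.44 = 2.36 V; V_SD = V_S − V_D = 7.8 − 7.62 = 0.18 V.
k_p = μ_pC_ox · (W/L) = 0.2728 mA/V².
V_ov = V_SG − |V_th| = 2.36 − 1.04 = 1.32 V.
Since V_SD = 0.18 V < V_ov = 1.32 V, the device is in the triode region.
I_D = k_p [V_ov · V_SD − ½ V_SD²] = 0.2728 × [1.32 × 0.18 − 0.5 × 0.18²] = 0.0604 mA.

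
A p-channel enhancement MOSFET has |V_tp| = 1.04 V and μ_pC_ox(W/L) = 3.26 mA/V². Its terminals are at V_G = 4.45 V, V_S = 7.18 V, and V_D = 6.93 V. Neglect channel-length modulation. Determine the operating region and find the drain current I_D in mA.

Triode; I_D = 1.28 mA

V_SG = V_S − V_G = 7.18 − 4.45 = 2.73 V; V_SD = V_S − V_D = 7.18 − 6.93 = 0.25 V.
V_ov = V_SG − |V_tp| = 2.73 − 1.04 = 1.69 V.
Since V_SD = 0.25 V < V_ov = 1.69 V, the device is in the triode region.
I_D = k_p [V_ov · V_SD − ½ V_SD²] = 3.26 × [1.69 × 0.25 − 0.5 × 0.25²] = 1.28 mA.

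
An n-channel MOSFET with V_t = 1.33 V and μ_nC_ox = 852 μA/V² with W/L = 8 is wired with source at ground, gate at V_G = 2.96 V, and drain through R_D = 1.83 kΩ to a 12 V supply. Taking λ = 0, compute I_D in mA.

V_GS = V_G = 2.96 V, so V_ov = 2.96 − 1.33 = 1.63 V.
k_n = μ_nC_ox · (W/L) = 6.816 mA/V².
Assume saturation: I_D = ½ k_n V_ov² = 0.5 × 6.816 × 1.63² = 9.05 mA, giving V_DS = V_DD − I_D R_D = 12 − 9.05 × 1.83 = -4.57 V.
But -4.57 V < V_ov = 1.63 V, so the device is actually in triode.
In triode I_D = k_n[V_ov V_DS − ½ V_DS²] and I_D = (V_DD − V_DS)/R_D. Equating: 6.24 V_DS² − 21.33 V_DS + 12 = 0, giving V_DS = 0.71 V (the root below V_ov).
I_D = (12 − 0.71) / 1.83 = 6.17 mA.

I_D = 6.17 mA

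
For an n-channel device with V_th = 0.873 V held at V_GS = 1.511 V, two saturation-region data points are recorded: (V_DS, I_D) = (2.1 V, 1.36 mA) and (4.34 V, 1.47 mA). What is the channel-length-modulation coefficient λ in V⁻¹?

λ = 0.0391 V⁻¹

With V_GS fixed, I_D ∝ (1 + λ V_DS) in saturation, so I_D2/I_D1 = (1 + λ V_DS2)/(1 + λ V_DS1).
1.47/1.36 = 1.081 = (1 + 4.34 λ)/(1 + 2.1 λ).
Solving: λ (I_D1 V_DS2 − I_D2 V_DS1) = I_D2 − I_D1, so λ = (1.47 − 1.36) / (1.36 × 4.34 − 1.47 × 2.1) = 0.11 / 2.82 = 0.0391 V⁻¹.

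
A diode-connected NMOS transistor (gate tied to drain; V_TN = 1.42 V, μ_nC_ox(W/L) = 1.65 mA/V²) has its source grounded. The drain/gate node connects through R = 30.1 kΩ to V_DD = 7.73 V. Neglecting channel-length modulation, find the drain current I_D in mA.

With gate tied to drain, V_GS = V_DS ≥ V_GS − V_TN, so the device is in saturation.
KCL at the drain: ½ k_n (V_GS − V_TN)² = (V_DD − V_GS)/R.
Let x = V_GS − 1.42. Then 24.8 x² + x − 6.31 = 0, giving x = 0.484 V (positive root), so V_GS = 1.9 V.
I_D = (V_DD − V_GS)/R = (7.73 − 1.9) / 30.1 = 0.194 mA.

I_D = 0.194 mA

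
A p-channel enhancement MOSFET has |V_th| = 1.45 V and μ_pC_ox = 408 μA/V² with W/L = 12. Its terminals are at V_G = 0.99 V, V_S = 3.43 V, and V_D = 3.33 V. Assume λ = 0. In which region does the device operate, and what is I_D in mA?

V_SG = V_S − V_G = 3.43 − 0.99 = 2.44 V; V_SD = V_S − V_D = 3.43 − 3.33 = 0.1 V.
k_p = μ_pC_ox · (W/L) = 4.896 mA/V².
V_ov = V_SG − |V_th| = 2.44 − 1.45 = 0.99 V.
Since V_SD = 0.1 V < V_ov = 0.99 V, the device is in the triode region.
I_D = k_p [V_ov · V_SD − ½ V_SD²] = 4.896 × [0.99 × 0.1 − 0.5 × 0.1²] = 0.46 mA.

Triode; I_D = 0.460 mA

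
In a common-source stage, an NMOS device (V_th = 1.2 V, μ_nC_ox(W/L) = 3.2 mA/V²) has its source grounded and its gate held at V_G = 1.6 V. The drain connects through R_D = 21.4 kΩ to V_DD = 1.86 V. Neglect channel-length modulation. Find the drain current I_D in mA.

V_GS = V_G = 1.6 V, so V_ov = 1.6 − 1.2 = 0.4 V.
Assume saturation: I_D = ½ k_n V_ov² = 0.5 × 3.2 × 0.4² = 0.256 mA, giving V_DS = V_DD − I_D R_D = 1.86 − 0.256 × 21.4 = -3.62 V.
But -3.62 V < V_ov = 0.4 V, so the device is actually in triode.
In triode I_D = k_n[V_ov V_DS − ½ V_DS²] and I_D = (V_DD − V_DS)/R_D. Equating: 34.2 V_DS² − 28.39 V_DS + 1.86 = 0, giving V_DS = 0.0717 V (the root below V_ov).
I_D = (1.86 − 0.0717) / 21.4 = 0.0836 mA.

I_D = 0.0836 mA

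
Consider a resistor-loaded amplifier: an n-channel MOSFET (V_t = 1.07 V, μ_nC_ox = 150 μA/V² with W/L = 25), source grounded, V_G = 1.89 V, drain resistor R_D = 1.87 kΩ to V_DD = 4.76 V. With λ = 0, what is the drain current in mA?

V_GS = V_G = 1.89 V, so V_ov = 1.89 − 1.07 = 0.82 V.
k_n = μ_nC_ox · (W/L) = 3.75 mA/V².
Assume saturation: I_D = ½ k_n V_ov² = 0.5 × 3.75 × 0.82² = 1.26 mA, giving V_DS = V_DD − I_D R_D = 4.76 − 1.26 × 1.87 = 2.4 V.
V_DS = 2.4 V ≥ V_ov = 0.82 V, confirming saturation.

I_D = 1.26 mA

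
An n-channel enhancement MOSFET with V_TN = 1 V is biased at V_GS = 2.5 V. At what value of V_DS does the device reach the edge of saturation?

V_DS,sat = 1.50 V

The boundary between triode and saturation is V_DS = V_GS − V_TN = V_ov.
V_ov = 2.5 − 1 = 1.5 V.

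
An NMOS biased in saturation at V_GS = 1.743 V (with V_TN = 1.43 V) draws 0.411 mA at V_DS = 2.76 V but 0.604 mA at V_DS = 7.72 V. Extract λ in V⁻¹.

With V_GS fixed, I_D ∝ (1 + λ V_DS) in saturation, so I_D2/I_D1 = (1 + λ V_DS2)/(1 + λ V_DS1).
0.604/0.411 = 1.47 = (1 + 7.72 λ)/(1 + 2.76 λ).
Solving: λ (I_D1 V_DS2 − I_D2 V_DS1) = I_D2 − I_D1, so λ = (0.604 − 0.411) / (0.411 × 7.72 − 0.604 × 2.76) = 0.193 / 1.51 = 0.128 V⁻¹.

λ = 0.128 V⁻¹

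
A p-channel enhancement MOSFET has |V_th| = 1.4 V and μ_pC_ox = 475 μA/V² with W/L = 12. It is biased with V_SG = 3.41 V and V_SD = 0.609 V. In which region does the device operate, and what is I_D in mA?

k_p = μ_pC_ox · (W/L) = 5.7 mA/V².
V_ov = V_SG − |V_th| = 3.41 − 1.4 = 2.01 V.
Since V_SD = 0.609 V < V_ov = 2.01 V, the device is in the triode region.
I_D = k_p [V_ov · V_SD − ½ V_SD²] = 5.7 × [2.01 × 0.609 − 0.5 × 0.609²] = 5.92 mA.

Triode; I_D = 5.92 mA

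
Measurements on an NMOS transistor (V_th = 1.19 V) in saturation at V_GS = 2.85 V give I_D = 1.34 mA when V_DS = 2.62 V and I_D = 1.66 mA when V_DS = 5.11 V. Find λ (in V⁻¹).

λ = 0.128 V⁻¹

With V_GS fixed, I_D ∝ (1 + λ V_DS) in saturation, so I_D2/I_D1 = (1 + λ V_DS2)/(1 + λ V_DS1).
1.66/1.34 = 1.239 = (1 + 5.11 λ)/(1 + 2.62 λ).
Solving: λ (I_D1 V_DS2 − I_D2 V_DS1) = I_D2 − I_D1, so λ = (1.66 − 1.34) / (1.34 × 5.11 − 1.66 × 2.62) = 0.32 / 2.5 = 0.128 V⁻¹.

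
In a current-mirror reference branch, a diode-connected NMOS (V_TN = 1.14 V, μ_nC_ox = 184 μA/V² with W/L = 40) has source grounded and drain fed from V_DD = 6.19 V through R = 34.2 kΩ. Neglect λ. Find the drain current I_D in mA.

I_D = 0.142 mA

With gate tied to drain, V_GS = V_DS ≥ V_GS − V_TN, so the device is in saturation.
k_n = μ_nC_ox · (W/L) = 7.36 mA/V².
KCL at the drain: ½ k_n (V_GS − V_TN)² = (V_DD − V_GS)/R.
Let x = V_GS − 1.14. Then 126 x² + x − 5.05 = 0, giving x = 0.196 V (positive root), so V_GS = 1.34 V.
I_D = (V_DD − V_GS)/R = (6.19 − 1.34) / 34.2 = 0.142 mA.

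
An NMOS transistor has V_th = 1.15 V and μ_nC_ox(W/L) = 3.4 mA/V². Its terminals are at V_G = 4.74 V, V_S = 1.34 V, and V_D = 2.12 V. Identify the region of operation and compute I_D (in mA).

V_GS = V_G − V_S = 4.74 − 1.34 = 3.4 V; V_DS = V_D − V_S = 2.12 − 1.34 = 0.78 V.
V_ov = V_GS − V_th = 3.4 − 1.15 = 2.25 V.
Since V_DS = 0.78 V < V_ov = 2.25 V, the device is in the triode region.
I_D = k_n [V_ov · V_DS − ½ V_DS²] = 3.4 × [2.25 × 0.78 − 0.5 × 0.78²] = 4.93 mA.

Triode; I_D = 4.93 mA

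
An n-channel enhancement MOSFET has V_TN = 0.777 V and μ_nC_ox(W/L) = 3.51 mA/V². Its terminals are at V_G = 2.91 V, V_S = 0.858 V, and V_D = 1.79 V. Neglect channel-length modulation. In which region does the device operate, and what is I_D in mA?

Triode; I_D = 2.65 mA

V_GS = V_G − V_S = 2.91 − 0.858 = 2.05 V; V_DS = V_D − V_S = 1.79 − 0.858 = 0.932 V.
V_ov = V_GS − V_TN = 2.05 − 0.777 = 1.27 V.
Since V_DS = 0.932 V < V_ov = 1.27 V, the device is in the triode region.
I_D = k_n [V_ov · V_DS − ½ V_DS²] = 3.51 × [1.27 × 0.932 − 0.5 × 0.932²] = 2.65 mA.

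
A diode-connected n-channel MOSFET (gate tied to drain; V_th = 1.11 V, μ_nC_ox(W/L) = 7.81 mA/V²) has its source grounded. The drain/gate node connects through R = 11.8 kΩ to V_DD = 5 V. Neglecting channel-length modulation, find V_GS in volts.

With gate tied to drain, V_GS = V_DS ≥ V_GS − V_th, so the device is in saturation.
KCL at the drain: ½ k_n (V_GS − V_th)² = (V_DD − V_GS)/R.
Let x = V_GS − 1.11. Then 46.1 x² + x − 3.89 = 0, giving x = 0.28 V (positive root), so V_GS = 1.39 V.
I_D = (V_DD − V_GS)/R = (5 − 1.39) / 11.8 = 0.306 mA.

V_GS = 1.39 V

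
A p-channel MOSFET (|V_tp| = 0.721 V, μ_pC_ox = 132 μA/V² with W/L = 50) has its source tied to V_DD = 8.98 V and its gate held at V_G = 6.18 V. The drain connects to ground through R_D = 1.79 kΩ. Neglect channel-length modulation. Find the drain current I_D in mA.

I_D = 4.80 mA

V_SG = V_DD − V_G = 8.98 − 6.18 = 2.8 V, so V_ov = 2.8 − 0.721 = 2.08 V.
k_p = μ_pC_ox · (W/L) = 6.6 mA/V².
Assume saturation: I_D = ½ k_p V_ov² = 0.5 × 6.6 × 2.08² = 14.3 mA, giving V_SD = V_DD − I_D R_D = 8.98 − 14.3 × 1.79 = -16.6 V.
But -16.6 V < V_ov = 2.08 V, so the device is actually in triode.
In triode I_D = k_p[V_ov V_SD − ½ V_SD²] and I_D = (V_DD − V_SD)/R_D. Equating: 5.91 V_SD² − 25.56 V_SD + 8.98 = 0, giving V_SD = 0.386 V (the root below V_ov).
I_D = (8.98 − 0.386) / 1.79 = 4.8 mA.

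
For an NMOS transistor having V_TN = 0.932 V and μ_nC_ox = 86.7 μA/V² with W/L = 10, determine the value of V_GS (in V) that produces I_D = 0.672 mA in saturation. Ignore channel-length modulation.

V_GS = 2.18 V

k_n = μ_nC_ox · (W/L) = 0.867 mA/V².
In saturation I_D = ½ k_n (V_GS − V_TN)², so V_GS − V_TN = √(2 I_D / k_n) = √(2 × 0.672 / 0.867) = 1.25 V.
V_GS = 0.932 + 1.25 = 2.18 V.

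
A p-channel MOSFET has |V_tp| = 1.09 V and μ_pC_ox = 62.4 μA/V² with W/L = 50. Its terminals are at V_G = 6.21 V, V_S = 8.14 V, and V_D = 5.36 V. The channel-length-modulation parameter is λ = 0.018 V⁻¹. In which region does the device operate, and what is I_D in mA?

V_SG = V_S − V_G = 8.14 − 6.21 = 1.93 V; V_SD = V_S − V_D = 8.14 − 5.36 = 2.78 V.
k_p = μ_pC_ox · (W/L) = 3.12 mA/V².
V_ov = V_SG − |V_tp| = 1.93 − 1.09 = 0.84 V.
Since V_SD = 2.78 V ≥ V_ov = 0.84 V, the device is in saturation.
I_D = ½ k_p V_ov² (1 + λ V_SD) = 0.5 × 3.12 × 0.84² × (1 + 0.018 × 2.78) = 1.16 mA.

Saturation; I_D = 1.16 mA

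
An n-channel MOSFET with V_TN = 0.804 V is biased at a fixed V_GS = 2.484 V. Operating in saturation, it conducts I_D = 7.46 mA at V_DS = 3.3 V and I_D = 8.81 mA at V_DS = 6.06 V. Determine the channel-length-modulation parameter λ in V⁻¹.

λ = 0.0837 V⁻¹

With V_GS fixed, I_D ∝ (1 + λ V_DS) in saturation, so I_D2/I_D1 = (1 + λ V_DS2)/(1 + λ V_DS1).
8.81/7.46 = 1.181 = (1 + 6.06 λ)/(1 + 3.3 λ).
Solving: λ (I_D1 V_DS2 − I_D2 V_DS1) = I_D2 − I_D1, so λ = (8.81 − 7.46) / (7.46 × 6.06 − 8.81 × 3.3) = 1.35 / 16.1 = 0.0837 V⁻¹.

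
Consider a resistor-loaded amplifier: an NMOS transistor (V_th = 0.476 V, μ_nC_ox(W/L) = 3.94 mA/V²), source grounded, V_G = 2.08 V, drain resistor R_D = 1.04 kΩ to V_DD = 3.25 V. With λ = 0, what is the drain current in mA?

I_D = 2.65 mA

V_GS = V_G = 2.08 V, so V_ov = 2.08 − 0.476 = 1.6 V.
Assume saturation: I_D = ½ k_n V_ov² = 0.5 × 3.94 × 1.6² = 5.07 mA, giving V_DS = V_DD − I_D R_D = 3.25 − 5.07 × 1.04 = -2.02 V.
But -2.02 V < V_ov = 1.6 V, so the device is actually in triode.
In triode I_D = k_n[V_ov V_DS − ½ V_DS²] and I_D = (V_DD − V_DS)/R_D. Equating: 2.05 V_DS² − 7.573 V_DS + 3.25 = 0, giving V_DS = 0.496 V (the root below V_ov).
I_D = (3.25 − 0.496) / 1.04 = 2.65 mA.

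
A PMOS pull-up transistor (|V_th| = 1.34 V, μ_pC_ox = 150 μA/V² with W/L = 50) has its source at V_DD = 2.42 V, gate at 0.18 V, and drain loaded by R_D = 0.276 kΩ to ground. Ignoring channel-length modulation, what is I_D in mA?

I_D = 3.04 mA

V_SG = V_DD − V_G = 2.42 − 0.18 = 2.24 V, so V_ov = 2.24 − 1.34 = 0.9 V.
k_p = μ_pC_ox · (W/L) = 7.5 mA/V².
Assume saturation: I_D = ½ k_p V_ov² = 0.5 × 7.5 × 0.9² = 3.04 mA, giving V_SD = V_DD − I_D R_D = 2.42 − 3.04 × 0.276 = 1.58 V.
V_SD = 1.58 V ≥ V_ov = 0.9 V, confirming saturation.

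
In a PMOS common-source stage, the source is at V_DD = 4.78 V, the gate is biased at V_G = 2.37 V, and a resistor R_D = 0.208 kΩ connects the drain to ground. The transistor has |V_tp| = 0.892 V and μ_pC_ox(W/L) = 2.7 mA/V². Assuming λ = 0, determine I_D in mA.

V_SG = V_DD − V_G = 4.78 − 2.37 = 2.41 V, so V_ov = 2.41 − 0.892 = 1.52 V.
Assume saturation: I_D = ½ k_p V_ov² = 0.5 × 2.7 × 1.52² = 3.11 mA, giving V_SD = V_DD − I_D R_D = 4.78 − 3.11 × 0.208 = 4.13 V.
V_SD = 4.13 V ≥ V_ov = 1.52 V, confirming saturation.

I_D = 3.11 mA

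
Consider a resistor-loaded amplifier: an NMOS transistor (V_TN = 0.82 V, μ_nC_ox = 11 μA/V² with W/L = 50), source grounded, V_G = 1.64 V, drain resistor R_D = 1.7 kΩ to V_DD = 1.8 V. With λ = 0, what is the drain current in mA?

I_D = 0.185 mA

V_GS = V_G = 1.64 V, so V_ov = 1.64 − 0.82 = 0.82 V.
k_n = μ_nC_ox · (W/L) = 0.55 mA/V².
Assume saturation: I_D = ½ k_n V_ov² = 0.5 × 0.55 × 0.82² = 0.185 mA, giving V_DS = V_DD − I_D R_D = 1.8 − 0.185 × 1.7 = 1.49 V.
V_DS = 1.49 V ≥ V_ov = 0.82 V, confirming saturation.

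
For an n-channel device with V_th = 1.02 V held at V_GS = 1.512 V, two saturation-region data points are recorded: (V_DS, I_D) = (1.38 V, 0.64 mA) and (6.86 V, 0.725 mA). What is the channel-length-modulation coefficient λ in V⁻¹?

With V_GS fixed, I_D ∝ (1 + λ V_DS) in saturation, so I_D2/I_D1 = (1 + λ V_DS2)/(1 + λ V_DS1).
0.725/0.64 = 1.133 = (1 + 6.86 λ)/(1 + 1.38 λ).
Solving: λ (I_D1 V_DS2 − I_D2 V_DS1) = I_D2 − I_D1, so λ = (0.725 − 0.64) / (0.64 × 6.86 − 0.725 × 1.38) = 0.085 / 3.39 = 0.0251 V⁻¹.

λ = 0.0251 V⁻¹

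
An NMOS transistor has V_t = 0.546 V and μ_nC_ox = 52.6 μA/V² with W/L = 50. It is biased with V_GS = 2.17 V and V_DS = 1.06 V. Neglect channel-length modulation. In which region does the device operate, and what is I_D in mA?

Triode; I_D = 3.05 mA

k_n = μ_nC_ox · (W/L) = 2.63 mA/V².
V_ov = V_GS − V_t = 2.17 − 0.546 = 1.62 V.
Since V_DS = 1.06 V < V_ov = 1.62 V, the device is in the triode region.
I_D = k_n [V_ov · V_DS − ½ V_DS²] = 2.63 × [1.62 × 1.06 − 0.5 × 1.06²] = 3.05 mA.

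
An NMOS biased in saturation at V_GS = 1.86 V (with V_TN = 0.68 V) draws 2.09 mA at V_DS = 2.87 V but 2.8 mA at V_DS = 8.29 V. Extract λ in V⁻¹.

λ = 0.0764 V⁻¹

With V_GS fixed, I_D ∝ (1 + λ V_DS) in saturation, so I_D2/I_D1 = (1 + λ V_DS2)/(1 + λ V_DS1).
2.8/2.09 = 1.34 = (1 + 8.29 λ)/(1 + 2.87 λ).
Solving: λ (I_D1 V_DS2 − I_D2 V_DS1) = I_D2 − I_D1, so λ = (2.8 − 2.09) / (2.09 × 8.29 − 2.8 × 2.87) = 0.71 / 9.29 = 0.0764 V⁻¹.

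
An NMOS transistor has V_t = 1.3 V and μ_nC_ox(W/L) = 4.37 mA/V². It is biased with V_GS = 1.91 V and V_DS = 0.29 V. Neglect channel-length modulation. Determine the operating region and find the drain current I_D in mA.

Triode; I_D = 0.589 mA

V_ov = V_GS − V_t = 1.91 − 1.3 = 0.61 V.
Since V_DS = 0.29 V < V_ov = 0.61 V, the device is in the triode region.
I_D = k_n [V_ov · V_DS − ½ V_DS²] = 4.37 × [0.61 × 0.29 − 0.5 × 0.29²] = 0.589 mA.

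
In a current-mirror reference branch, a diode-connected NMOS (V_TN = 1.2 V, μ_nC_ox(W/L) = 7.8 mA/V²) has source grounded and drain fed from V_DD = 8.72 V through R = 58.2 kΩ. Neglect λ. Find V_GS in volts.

V_GS = 1.38 V

With gate tied to drain, V_GS = V_DS ≥ V_GS − V_TN, so the device is in saturation.
KCL at the drain: ½ k_n (V_GS − V_TN)² = (V_DD − V_GS)/R.
Let x = V_GS − 1.2. Then 227 x² + x − 7.52 = 0, giving x = 0.18 V (positive root), so V_GS = 1.38 V.
I_D = (V_DD − V_GS)/R = (8.72 − 1.38) / 58.2 = 0.126 mA.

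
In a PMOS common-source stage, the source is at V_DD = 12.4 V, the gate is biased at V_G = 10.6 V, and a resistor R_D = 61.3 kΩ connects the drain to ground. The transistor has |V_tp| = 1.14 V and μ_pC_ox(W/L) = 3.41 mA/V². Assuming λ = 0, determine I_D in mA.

V_SG = V_DD − V_G = 12.4 − 10.6 = 1.8 V, so V_ov = 1.8 − 1.14 = 0.66 V.
Assume saturation: I_D = ½ k_p V_ov² = 0.5 × 3.41 × 0.66² = 0.743 mA, giving V_SD = V_DD − I_D R_D = 12.4 − 0.743 × 61.3 = -33.1 V.
But -33.1 V < V_ov = 0.66 V, so the device is actually in triode.
In triode I_D = k_p[V_ov V_SD − ½ V_SD²] and I_D = (V_DD − V_SD)/R_D. Equating: 105 V_SD² − 139 V_SD + 12.4 = 0, giving V_SD = 0.0962 V (the root below V_ov).
I_D = (12.4 − 0.0962) / 61.3 = 0.201 mA.

I_D = 0.201 mA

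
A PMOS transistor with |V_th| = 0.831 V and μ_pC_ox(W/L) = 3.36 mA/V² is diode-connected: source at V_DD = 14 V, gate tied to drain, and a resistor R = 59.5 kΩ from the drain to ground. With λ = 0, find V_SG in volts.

V_SG = 1.19 V

With gate tied to drain, V_SG = V_SD ≥ V_SG − |V_th|, so the device is in saturation.
KCL at the drain: ½ k_p (V_SG − |V_th|)² = (V_DD − V_SG)/R.
Let x = V_SG − 0.831. Then 100 x² + x − 13.17 = 0, giving x = 0.358 V (positive root), so V_SG = 1.19 V.
I_D = (V_DD − V_SG)/R = (14 − 1.19) / 59.5 = 0.215 mA.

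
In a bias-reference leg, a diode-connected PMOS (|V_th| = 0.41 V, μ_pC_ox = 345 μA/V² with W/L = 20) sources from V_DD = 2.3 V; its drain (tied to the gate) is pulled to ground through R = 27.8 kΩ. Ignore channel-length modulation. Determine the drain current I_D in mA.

I_D = 0.0631 mA

With gate tied to drain, V_SG = V_SD ≥ V_SG − |V_th|, so the device is in saturation.
k_p = μ_pC_ox · (W/L) = 6.9 mA/V².
KCL at the drain: ½ k_p (V_SG − |V_th|)² = (V_DD − V_SG)/R.
Let x = V_SG − 0.41. Then 95.9 x² + x − 1.89 = 0, giving x = 0.135 V (positive root), so V_SG = 0.545 V.
I_D = (V_DD − V_SG)/R = (2.3 − 0.545) / 27.8 = 0.0631 mA.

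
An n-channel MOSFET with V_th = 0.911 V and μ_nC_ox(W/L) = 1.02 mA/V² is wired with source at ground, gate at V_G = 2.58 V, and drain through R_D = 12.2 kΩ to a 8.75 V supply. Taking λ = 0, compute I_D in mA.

I_D = 0.679 mA

V_GS = V_G = 2.58 V, so V_ov = 2.58 − 0.911 = 1.67 V.
Assume saturation: I_D = ½ k_n V_ov² = 0.5 × 1.02 × 1.67² = 1.42 mA, giving V_DS = V_DD − I_D R_D = 8.75 − 1.42 × 12.2 = -8.58 V.
But -8.58 V < V_ov = 1.67 V, so the device is actually in triode.
In triode I_D = k_n[V_ov V_DS − ½ V_DS²] and I_D = (V_DD − V_DS)/R_D. Equating: 6.22 V_DS² − 21.77 V_DS + 8.75 = 0, giving V_DS = 0.463 V (the root below V_ov).
I_D = (8.75 − 0.463) / 12.2 = 0.679 mA.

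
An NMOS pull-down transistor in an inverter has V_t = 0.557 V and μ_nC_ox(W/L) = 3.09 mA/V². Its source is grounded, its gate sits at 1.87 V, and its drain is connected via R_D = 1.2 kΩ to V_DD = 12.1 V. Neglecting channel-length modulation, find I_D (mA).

I_D = 2.66 mA

V_GS = V_G = 1.87 V, so V_ov = 1.87 − 0.557 = 1.31 V.
Assume saturation: I_D = ½ k_n V_ov² = 0.5 × 3.09 × 1.31² = 2.66 mA, giving V_DS = V_DD − I_D R_D = 12.1 − 2.66 × 1.2 = 8.9 V.
V_DS = 8.9 V ≥ V_ov = 1.31 V, confirming saturation.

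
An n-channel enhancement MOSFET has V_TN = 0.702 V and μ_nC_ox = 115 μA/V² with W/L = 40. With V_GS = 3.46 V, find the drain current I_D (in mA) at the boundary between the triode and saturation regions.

I_D = 17.5 mA

At the boundary V_DS = V_ov = V_GS − V_TN = 3.46 − 0.702 = 2.76 V.
k_n = μ_nC_ox · (W/L) = 4.6 mA/V².
I_D = ½ k_n V_ov² = 0.5 × 4.6 × 2.76² = 17.5 mA.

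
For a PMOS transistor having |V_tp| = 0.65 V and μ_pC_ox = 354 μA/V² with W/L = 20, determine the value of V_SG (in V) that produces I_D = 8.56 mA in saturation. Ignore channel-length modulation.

V_SG = 2.21 V

k_p = μ_pC_ox · (W/L) = 7.08 mA/V².
In saturation I_D = ½ k_p (V_SG − |V_tp|)², so V_SG − |V_tp| = √(2 I_D / k_p) = √(2 × 8.56 / 7.08) = 1.56 V.
V_SG = 0.65 + 1.56 = 2.21 V.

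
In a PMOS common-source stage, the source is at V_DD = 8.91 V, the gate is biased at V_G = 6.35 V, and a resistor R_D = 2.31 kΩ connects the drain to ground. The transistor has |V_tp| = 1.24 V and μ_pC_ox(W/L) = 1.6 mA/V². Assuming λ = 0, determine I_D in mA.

V_SG = V_DD − V_G = 8.91 − 6.35 = 2.56 V, so V_ov = 2.56 − 1.24 = 1.32 V.
Assume saturation: I_D = ½ k_p V_ov² = 0.5 × 1.6 × 1.32² = 1.39 mA, giving V_SD = V_DD − I_D R_D = 8.91 − 1.39 × 2.31 = 5.69 V.
V_SD = 5.69 V ≥ V_ov = 1.32 V, confirming saturation.

I_D = 1.39 mA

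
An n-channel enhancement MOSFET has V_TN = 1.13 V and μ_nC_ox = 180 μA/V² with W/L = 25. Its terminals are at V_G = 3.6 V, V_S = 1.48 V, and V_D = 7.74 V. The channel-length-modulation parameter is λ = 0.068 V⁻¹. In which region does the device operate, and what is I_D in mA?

Saturation; I_D = 3.14 mA

V_GS = V_G − V_S = 3.6 − 1.48 = 2.12 V; V_DS = V_D − V_S = 7.74 − 1.48 = 6.26 V.
k_n = μ_nC_ox · (W/L) = 4.5 mA/V².
V_ov = V_GS − V_TN = 2.12 − 1.13 = 0.99 V.
Since V_DS = 6.26 V ≥ V_ov = 0.99 V, the device is in saturation.
I_D = ½ k_n V_ov² (1 + λ V_DS) = 0.5 × 4.5 × 0.99² × (1 + 0.068 × 6.26) = 3.14 mA.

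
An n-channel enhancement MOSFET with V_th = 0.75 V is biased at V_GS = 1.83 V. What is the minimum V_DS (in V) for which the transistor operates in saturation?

The boundary between triode and saturation is V_DS = V_GS − V_th = V_ov.
V_ov = 1.83 − 0.75 = 1.08 V.

V_DS,sat = 1.08 V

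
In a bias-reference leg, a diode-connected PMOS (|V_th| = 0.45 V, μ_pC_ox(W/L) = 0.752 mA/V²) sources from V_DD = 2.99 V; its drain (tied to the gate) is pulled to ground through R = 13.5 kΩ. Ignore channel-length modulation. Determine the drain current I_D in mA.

I_D = 0.143 mA

With gate tied to drain, V_SG = V_SD ≥ V_SG − |V_th|, so the device is in saturation.
KCL at the drain: ½ k_p (V_SG − |V_th|)² = (V_DD − V_SG)/R.
Let x = V_SG − 0.45. Then 5.08 x² + x − 2.54 = 0, giving x = 0.616 V (positive root), so V_SG = 1.07 V.
I_D = (V_DD − V_SG)/R = (2.99 − 1.07) / 13.5 = 0.143 mA.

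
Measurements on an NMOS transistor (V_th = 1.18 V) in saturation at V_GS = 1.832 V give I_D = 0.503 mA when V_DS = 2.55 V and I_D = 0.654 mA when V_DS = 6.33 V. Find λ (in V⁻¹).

λ = 0.0996 V⁻¹

With V_GS fixed, I_D ∝ (1 + λ V_DS) in saturation, so I_D2/I_D1 = (1 + λ V_DS2)/(1 + λ V_DS1).
0.654/0.503 = 1.3 = (1 + 6.33 λ)/(1 + 2.55 λ).
Solving: λ (I_D1 V_DS2 − I_D2 V_DS1) = I_D2 − I_D1, so λ = (0.654 − 0.503) / (0.503 × 6.33 − 0.654 × 2.55) = 0.151 / 1.52 = 0.0996 V⁻¹.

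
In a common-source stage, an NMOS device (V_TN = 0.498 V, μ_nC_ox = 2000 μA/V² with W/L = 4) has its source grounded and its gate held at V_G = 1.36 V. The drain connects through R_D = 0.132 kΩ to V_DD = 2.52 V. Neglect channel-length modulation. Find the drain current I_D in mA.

V_GS = V_G = 1.36 V, so V_ov = 1.36 − 0.498 = 0.862 V.
k_n = μ_nC_ox · (W/L) = 8 mA/V².
Assume saturation: I_D = ½ k_n V_ov² = 0.5 × 8 × 0.862² = 2.97 mA, giving V_DS = V_DD − I_D R_D = 2.52 − 2.97 × 0.132 = 2.13 V.
V_DS = 2.13 V ≥ V_ov = 0.862 V, confirming saturation.

I_D = 2.97 mA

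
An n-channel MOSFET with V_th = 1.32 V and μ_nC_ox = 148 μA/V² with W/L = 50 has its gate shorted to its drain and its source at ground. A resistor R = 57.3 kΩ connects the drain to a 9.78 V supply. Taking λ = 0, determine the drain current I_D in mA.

With gate tied to drain, V_GS = V_DS ≥ V_GS − V_th, so the device is in saturation.
k_n = μ_nC_ox · (W/L) = 7.4 mA/V².
KCL at the drain: ½ k_n (V_GS − V_th)² = (V_DD − V_GS)/R.
Let x = V_GS − 1.32. Then 212 x² + x − 8.46 = 0, giving x = 0.197 V (positive root), so V_GS = 1.52 V.
I_D = (V_DD − V_GS)/R = (9.78 − 1.52) / 57.3 = 0.144 mA.

I_D = 0.144 mA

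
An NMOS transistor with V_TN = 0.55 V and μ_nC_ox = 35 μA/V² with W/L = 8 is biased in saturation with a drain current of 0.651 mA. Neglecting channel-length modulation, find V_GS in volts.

k_n = μ_nC_ox · (W/L) = 0.28 mA/V².
In saturation I_D = ½ k_n (V_GS − V_TN)², so V_GS − V_TN = √(2 I_D / k_n) = √(2 × 0.651 / 0.28) = 2.16 V.
V_GS = 0.55 + 2.16 = 2.71 V.

V_GS = 2.71 V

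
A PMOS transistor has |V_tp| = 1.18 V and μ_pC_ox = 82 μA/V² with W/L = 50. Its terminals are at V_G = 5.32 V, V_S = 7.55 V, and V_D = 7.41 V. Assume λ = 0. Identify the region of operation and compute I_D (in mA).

V_SG = V_S − V_G = 7.55 − 5.32 = 2.23 V; V_SD = V_S − V_D = 7.55 − 7.41 = 0.14 V.
k_p = μ_pC_ox · (W/L) = 4.1 mA/V².
V_ov = V_SG − |V_tp| = 2.23 − 1.18 = 1.05 V.
Since V_SD = 0.14 V < V_ov = 1.05 V, the device is in the triode region.
I_D = k_p [V_ov · V_SD − ½ V_SD²] = 4.1 × [1.05 × 0.14 − 0.5 × 0.14²] = 0.563 mA.

Triode; I_D = 0.563 mA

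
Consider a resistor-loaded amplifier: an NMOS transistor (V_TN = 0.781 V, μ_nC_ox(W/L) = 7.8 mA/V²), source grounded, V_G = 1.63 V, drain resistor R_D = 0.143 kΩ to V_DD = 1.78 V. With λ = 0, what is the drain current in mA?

I_D = 2.81 mA

V_GS = V_G = 1.63 V, so V_ov = 1.63 − 0.781 = 0.849 V.
Assume saturation: I_D = ½ k_n V_ov² = 0.5 × 7.8 × 0.849² = 2.81 mA, giving V_DS = V_DD − I_D R_D = 1.78 − 2.81 × 0.143 = 1.38 V.
V_DS = 1.38 V ≥ V_ov = 0.849 V, confirming saturation.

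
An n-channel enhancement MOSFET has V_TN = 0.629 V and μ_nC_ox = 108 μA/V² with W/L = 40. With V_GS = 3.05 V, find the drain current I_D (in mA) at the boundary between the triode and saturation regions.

At the boundary V_DS = V_ov = V_GS − V_TN = 3.05 − 0.629 = 2.42 V.
k_n = μ_nC_ox · (W/L) = 4.32 mA/V².
I_D = ½ k_n V_ov² = 0.5 × 4.32 × 2.42² = 12.7 mA.

I_D = 12.7 mA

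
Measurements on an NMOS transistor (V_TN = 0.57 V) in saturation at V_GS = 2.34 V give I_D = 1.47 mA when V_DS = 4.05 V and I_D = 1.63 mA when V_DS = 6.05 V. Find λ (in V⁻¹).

With V_GS fixed, I_D ∝ (1 + λ V_DS) in saturation, so I_D2/I_D1 = (1 + λ V_DS2)/(1 + λ V_DS1).
1.63/1.47 = 1.109 = (1 + 6.05 λ)/(1 + 4.05 λ).
Solving: λ (I_D1 V_DS2 − I_D2 V_DS1) = I_D2 − I_D1, so λ = (1.63 − 1.47) / (1.47 × 6.05 − 1.63 × 4.05) = 0.16 / 2.29 = 0.0698 V⁻¹.

λ = 0.0698 V⁻¹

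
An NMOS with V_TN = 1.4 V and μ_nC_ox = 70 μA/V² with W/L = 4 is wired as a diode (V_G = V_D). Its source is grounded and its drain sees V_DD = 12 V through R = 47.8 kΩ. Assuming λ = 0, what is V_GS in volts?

With gate tied to drain, V_GS = V_DS ≥ V_GS − V_TN, so the device is in saturation.
k_n = μ_nC_ox · (W/L) = 0.28 mA/V².
KCL at the drain: ½ k_n (V_GS − V_TN)² = (V_DD − V_GS)/R.
Let x = V_GS − 1.4. Then 6.69 x² + x − 10.6 = 0, giving x = 1.19 V (positive root), so V_GS = 2.59 V.
I_D = (V_DD − V_GS)/R = (12 − 2.59) / 47.8 = 0.197 mA.

V_GS = 2.59 V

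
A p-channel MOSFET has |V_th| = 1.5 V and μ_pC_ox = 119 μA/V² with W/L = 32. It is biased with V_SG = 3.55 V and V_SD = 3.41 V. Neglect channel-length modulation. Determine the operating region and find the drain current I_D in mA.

Saturation; I_D = 8.00 mA

k_p = μ_pC_ox · (W/L) = 3.808 mA/V².
V_ov = V_SG − |V_th| = 3.55 − 1.5 = 2.05 V.
Since V_SD = 3.41 V ≥ V_ov = 2.05 V, the device is in saturation.
I_D = ½ k_p V_ov² = 0.5 × 3.808 × 2.05² = 8 mA.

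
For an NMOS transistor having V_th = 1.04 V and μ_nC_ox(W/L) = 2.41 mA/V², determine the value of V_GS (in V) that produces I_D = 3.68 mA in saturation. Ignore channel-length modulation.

In saturation I_D = ½ k_n (V_GS − V_th)², so V_GS − V_th = √(2 I_D / k_n) = √(2 × 3.68 / 2.41) = 1.75 V.
V_GS = 1.04 + 1.75 = 2.79 V.

V_GS = 2.79 V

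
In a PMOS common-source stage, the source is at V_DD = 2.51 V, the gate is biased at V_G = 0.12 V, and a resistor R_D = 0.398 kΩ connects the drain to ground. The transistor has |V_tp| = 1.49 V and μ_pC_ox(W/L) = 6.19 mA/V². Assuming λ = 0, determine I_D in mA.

V_SG = V_DD − V_G = 2.51 − 0.12 = 2.39 V, so V_ov = 2.39 − 1.49 = 0.9 V.
Assume saturation: I_D = ½ k_p V_ov² = 0.5 × 6.19 × 0.9² = 2.51 mA, giving V_SD = V_DD − I_D R_D = 2.51 − 2.51 × 0.398 = 1.51 V.
V_SD = 1.51 V ≥ V_ov = 0.9 V, confirming saturation.

I_D = 2.51 mA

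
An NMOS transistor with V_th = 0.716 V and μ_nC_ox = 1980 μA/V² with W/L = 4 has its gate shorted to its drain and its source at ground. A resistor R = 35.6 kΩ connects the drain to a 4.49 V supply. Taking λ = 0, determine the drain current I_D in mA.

With gate tied to drain, V_GS = V_DS ≥ V_GS − V_th, so the device is in saturation.
k_n = μ_nC_ox · (W/L) = 7.92 mA/V².
KCL at the drain: ½ k_n (V_GS − V_th)² = (V_DD − V_GS)/R.
Let x = V_GS − 0.716. Then 141 x² + x − 3.774 = 0, giving x = 0.16 V (positive root), so V_GS = 0.876 V.
I_D = (V_DD − V_GS)/R = (4.49 − 0.876) / 35.6 = 0.102 mA.

I_D = 0.102 mA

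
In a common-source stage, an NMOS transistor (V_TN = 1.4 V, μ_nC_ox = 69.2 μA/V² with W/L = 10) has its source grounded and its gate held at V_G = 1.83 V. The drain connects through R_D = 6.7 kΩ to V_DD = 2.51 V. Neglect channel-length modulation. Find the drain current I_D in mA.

V_GS = V_G = 1.83 V, so V_ov = 1.83 − 1.4 = 0.43 V.
k_n = μ_nC_ox · (W/L) = 0.692 mA/V².
Assume saturation: I_D = ½ k_n V_ov² = 0.5 × 0.692 × 0.43² = 0.064 mA, giving V_DS = V_DD − I_D R_D = 2.51 − 0.064 × 6.7 = 2.08 V.
V_DS = 2.08 V ≥ V_ov = 0.43 V, confirming saturation.

I_D = 0.0640 mA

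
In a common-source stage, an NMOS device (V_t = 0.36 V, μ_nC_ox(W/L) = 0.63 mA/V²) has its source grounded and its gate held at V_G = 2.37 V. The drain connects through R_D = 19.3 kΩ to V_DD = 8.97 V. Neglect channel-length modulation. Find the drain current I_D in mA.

V_GS = V_G = 2.37 V, so V_ov = 2.37 − 0.36 = 2.01 V.
Assume saturation: I_D = ½ k_n V_ov² = 0.5 × 0.63 × 2.01² = 1.27 mA, giving V_DS = V_DD − I_D R_D = 8.97 − 1.27 × 19.3 = -15.6 V.
But -15.6 V < V_ov = 2.01 V, so the device is actually in triode.
In triode I_D = k_n[V_ov V_DS − ½ V_DS²] and I_D = (V_DD − V_DS)/R_D. Equating: 6.08 V_DS² − 25.44 V_DS + 8.97 = 0, giving V_DS = 0.389 V (the root below V_ov).
I_D = (8.97 − 0.389) / 19.3 = 0.445 mA.

I_D = 0.445 mA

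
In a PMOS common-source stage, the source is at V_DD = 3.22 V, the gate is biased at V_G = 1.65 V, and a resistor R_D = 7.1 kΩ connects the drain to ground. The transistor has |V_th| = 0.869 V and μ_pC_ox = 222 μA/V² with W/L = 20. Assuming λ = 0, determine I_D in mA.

I_D = 0.432 mA

V_SG = V_DD − V_G = 3.22 − 1.65 = 1.57 V, so V_ov = 1.57 − 0.869 = 0.701 V.
k_p = μ_pC_ox · (W/L) = 4.44 mA/V².
Assume saturation: I_D = ½ k_p V_ov² = 0.5 × 4.44 × 0.701² = 1.09 mA, giving V_SD = V_DD − I_D R_D = 3.22 − 1.09 × 7.1 = -4.53 V.
But -4.53 V < V_ov = 0.701 V, so the device is actually in triode.
In triode I_D = k_p[V_ov V_SD − ½ V_SD²] and I_D = (V_DD − V_SD)/R_D. Equating: 15.8 V_SD² − 23.1 V_SD + 3.22 = 0, giving V_SD = 0.156 V (the root below V_ov).
I_D = (3.22 − 0.156) / 7.1 = 0.432 mA.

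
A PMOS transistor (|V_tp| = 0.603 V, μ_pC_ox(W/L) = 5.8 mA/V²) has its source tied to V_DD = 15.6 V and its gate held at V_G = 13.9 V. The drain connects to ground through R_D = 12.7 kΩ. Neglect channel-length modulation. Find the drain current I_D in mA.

V_SG = V_DD − V_G = 15.6 − 13.9 = 1.7 V, so V_ov = 1.7 − 0.603 = 1.1 V.
Assume saturation: I_D = ½ k_p V_ov² = 0.5 × 5.8 × 1.1² = 3.49 mA, giving V_SD = V_DD − I_D R_D = 15.6 − 3.49 × 12.7 = -28.7 V.
But -28.7 V < V_ov = 1.1 V, so the device is actually in triode.
In triode I_D = k_p[V_ov V_SD − ½ V_SD²] and I_D = (V_DD − V_SD)/R_D. Equating: 36.8 V_SD² − 81.81 V_SD + 15.6 = 0, giving V_SD = 0.211 V (the root below V_ov).
I_D = (15.6 − 0.211) / 12.7 = 1.21 mA.

I_D = 1.21 mA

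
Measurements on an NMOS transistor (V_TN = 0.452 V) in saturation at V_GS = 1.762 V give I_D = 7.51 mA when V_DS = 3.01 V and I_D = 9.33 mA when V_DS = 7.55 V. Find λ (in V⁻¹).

λ = 0.0636 V⁻¹

With V_GS fixed, I_D ∝ (1 + λ V_DS) in saturation, so I_D2/I_D1 = (1 + λ V_DS2)/(1 + λ V_DS1).
9.33/7.51 = 1.242 = (1 + 7.55 λ)/(1 + 3.01 λ).
Solving: λ (I_D1 V_DS2 − I_D2 V_DS1) = I_D2 − I_D1, so λ = (9.33 − 7.51) / (7.51 × 7.55 − 9.33 × 3.01) = 1.82 / 28.6 = 0.0636 V⁻¹.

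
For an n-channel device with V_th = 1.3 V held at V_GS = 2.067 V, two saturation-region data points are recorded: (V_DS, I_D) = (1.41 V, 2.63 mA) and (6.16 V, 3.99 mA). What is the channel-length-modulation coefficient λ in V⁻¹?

λ = 0.129 V⁻¹

With V_GS fixed, I_D ∝ (1 + λ V_DS) in saturation, so I_D2/I_D1 = (1 + λ V_DS2)/(1 + λ V_DS1).
3.99/2.63 = 1.517 = (1 + 6.16 λ)/(1 + 1.41 λ).
Solving: λ (I_D1 V_DS2 − I_D2 V_DS1) = I_D2 − I_D1, so λ = (3.99 − 2.63) / (2.63 × 6.16 − 3.99 × 1.41) = 1.36 / 10.6 = 0.129 V⁻¹.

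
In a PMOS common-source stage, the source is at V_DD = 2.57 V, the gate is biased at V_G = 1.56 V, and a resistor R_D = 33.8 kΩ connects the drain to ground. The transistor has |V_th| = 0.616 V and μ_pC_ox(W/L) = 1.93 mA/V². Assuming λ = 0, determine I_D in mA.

I_D = 0.0727 mA

V_SG = V_DD − V_G = 2.57 − 1.56 = 1.01 V, so V_ov = 1.01 − 0.616 = 0.394 V.
Assume saturation: I_D = ½ k_p V_ov² = 0.5 × 1.93 × 0.394² = 0.15 mA, giving V_SD = V_DD − I_D R_D = 2.57 − 0.15 × 33.8 = -2.49 V.
But -2.49 V < V_ov = 0.394 V, so the device is actually in triode.
In triode I_D = k_p[V_ov V_SD − ½ V_SD²] and I_D = (V_DD − V_SD)/R_D. Equating: 32.6 V_SD² − 26.7 V_SD + 2.57 = 0, giving V_SD = 0.111 V (the root below V_ov).
I_D = (2.57 − 0.111) / 33.8 = 0.0727 mA.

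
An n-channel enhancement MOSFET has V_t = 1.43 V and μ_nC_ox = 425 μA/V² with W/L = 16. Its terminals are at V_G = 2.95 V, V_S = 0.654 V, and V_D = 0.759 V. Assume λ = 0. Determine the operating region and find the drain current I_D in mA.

V_GS = V_G − V_S = 2.95 − 0.654 = 2.3 V; V_DS = V_D − V_S = 0.759 − 0.654 = 0.105 V.
k_n = μ_nC_ox · (W/L) = 6.8 mA/V².
V_ov = V_GS − V_t = 2.3 − 1.43 = 0.866 V.
Since V_DS = 0.105 V < V_ov = 0.866 V, the device is in the triode region.
I_D = k_n [V_ov · V_DS − ½ V_DS²] = 6.8 × [0.866 × 0.105 − 0.5 × 0.105²] = 0.581 mA.

Triode; I_D = 0.581 mA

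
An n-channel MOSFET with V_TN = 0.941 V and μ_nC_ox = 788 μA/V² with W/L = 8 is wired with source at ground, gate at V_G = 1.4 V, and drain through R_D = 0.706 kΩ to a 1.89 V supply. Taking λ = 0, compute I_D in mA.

V_GS = V_G = 1.4 V, so V_ov = 1.4 − 0.941 = 0.459 V.
k_n = μ_nC_ox · (W/L) = 6.304 mA/V².
Assume saturation: I_D = ½ k_n V_ov² = 0.5 × 6.304 × 0.459² = 0.664 mA, giving V_DS = V_DD − I_D R_D = 1.89 − 0.664 × 0.706 = 1.42 V.
V_DS = 1.42 V ≥ V_ov = 0.459 V, confirming saturation.

I_D = 0.664 mA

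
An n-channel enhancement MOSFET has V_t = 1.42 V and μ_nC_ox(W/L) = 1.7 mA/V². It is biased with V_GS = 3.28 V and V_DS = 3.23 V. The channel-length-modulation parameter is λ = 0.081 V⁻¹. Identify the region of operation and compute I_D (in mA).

V_ov = V_GS − V_t = 3.28 − 1.42 = 1.86 V.
Since V_DS = 3.23 V ≥ V_ov = 1.86 V, the device is in saturation.
I_D = ½ k_n V_ov² (1 + λ V_DS) = 0.5 × 1.7 × 1.86² × (1 + 0.081 × 3.23) = 3.71 mA.

Saturation; I_D = 3.71 mA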